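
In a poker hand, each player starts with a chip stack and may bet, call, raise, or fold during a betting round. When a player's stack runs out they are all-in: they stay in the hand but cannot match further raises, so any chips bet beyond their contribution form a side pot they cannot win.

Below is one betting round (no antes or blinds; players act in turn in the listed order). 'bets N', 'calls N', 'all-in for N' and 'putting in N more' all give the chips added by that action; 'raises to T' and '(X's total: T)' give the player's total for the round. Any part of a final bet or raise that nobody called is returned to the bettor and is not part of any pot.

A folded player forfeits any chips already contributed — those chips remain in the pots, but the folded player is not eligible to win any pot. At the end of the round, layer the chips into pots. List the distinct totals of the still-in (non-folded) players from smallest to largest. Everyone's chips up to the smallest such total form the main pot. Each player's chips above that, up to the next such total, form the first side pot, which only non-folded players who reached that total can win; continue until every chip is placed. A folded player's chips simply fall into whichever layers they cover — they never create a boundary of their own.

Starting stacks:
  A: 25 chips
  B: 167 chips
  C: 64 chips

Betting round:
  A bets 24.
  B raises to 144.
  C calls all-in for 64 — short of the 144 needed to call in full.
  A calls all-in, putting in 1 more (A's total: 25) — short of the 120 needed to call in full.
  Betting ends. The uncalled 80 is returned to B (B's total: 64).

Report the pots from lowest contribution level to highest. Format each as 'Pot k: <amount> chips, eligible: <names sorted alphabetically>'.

Pot 1: 75 chips, eligible: A, B, C
Pot 2: 78 chips, eligible: B, C

Derivation:
Contributions (after 80 returned to B): A=25, B=64, C=64
Pot levels (distinct totals of non-folded players): 25, 64
Layer 1-25: 25 each from A, B, C = 25*3 = 75 chips; eligible A, B, C
Layer 26-64: 39 each from B, C = 39*2 = 78 chips; eligible B, C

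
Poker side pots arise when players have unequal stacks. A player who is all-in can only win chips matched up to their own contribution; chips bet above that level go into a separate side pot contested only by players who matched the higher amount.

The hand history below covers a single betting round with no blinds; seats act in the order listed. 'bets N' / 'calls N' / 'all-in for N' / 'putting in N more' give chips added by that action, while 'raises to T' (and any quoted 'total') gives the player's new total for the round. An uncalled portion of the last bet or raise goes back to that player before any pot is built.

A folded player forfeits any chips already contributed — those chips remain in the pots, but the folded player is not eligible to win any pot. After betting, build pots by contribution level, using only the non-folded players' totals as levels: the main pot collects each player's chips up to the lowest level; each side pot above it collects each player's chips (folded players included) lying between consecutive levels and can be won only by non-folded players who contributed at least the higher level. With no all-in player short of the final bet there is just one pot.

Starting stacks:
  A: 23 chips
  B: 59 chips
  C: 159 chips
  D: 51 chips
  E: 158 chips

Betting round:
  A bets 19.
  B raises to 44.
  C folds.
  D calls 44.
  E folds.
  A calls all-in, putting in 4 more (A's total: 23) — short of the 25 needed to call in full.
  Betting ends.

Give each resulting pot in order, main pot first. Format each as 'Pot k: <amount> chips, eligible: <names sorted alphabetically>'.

Contributions: A=23, B=44, D=44
Folded: C, E
Pot levels (distinct totals of non-folded players): 23, 44
Layer 1-23: 23 each from A, B, D = 23*3 = 69 chips; eligible A, B, D
Layer 24-44: 21 each from B, D = 21*2 = 42 chips; eligible B, D

Pot 1: 69 chips, eligible: A, B, D
Pot 2: 42 chips, eligible: B, D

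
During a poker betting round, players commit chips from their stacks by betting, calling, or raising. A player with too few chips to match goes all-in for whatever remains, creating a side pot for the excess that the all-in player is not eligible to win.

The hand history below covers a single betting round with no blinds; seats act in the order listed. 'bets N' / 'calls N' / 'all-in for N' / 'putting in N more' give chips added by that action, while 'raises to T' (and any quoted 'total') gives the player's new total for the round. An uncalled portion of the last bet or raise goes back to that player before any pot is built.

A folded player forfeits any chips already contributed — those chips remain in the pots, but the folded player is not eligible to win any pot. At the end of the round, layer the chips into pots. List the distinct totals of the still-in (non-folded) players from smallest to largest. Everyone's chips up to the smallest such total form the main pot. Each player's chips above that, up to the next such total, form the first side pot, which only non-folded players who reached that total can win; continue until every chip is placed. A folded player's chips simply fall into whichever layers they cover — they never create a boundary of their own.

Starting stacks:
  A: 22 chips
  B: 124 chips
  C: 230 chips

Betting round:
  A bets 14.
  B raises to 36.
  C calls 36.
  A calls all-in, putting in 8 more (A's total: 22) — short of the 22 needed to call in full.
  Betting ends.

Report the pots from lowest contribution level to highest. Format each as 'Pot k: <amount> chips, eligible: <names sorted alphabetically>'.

Contributions: A=22, B=36, C=36
Pot levels (distinct totals of non-folded players): 22, 36
Layer 1-22: 22 each from A, B, C = 22*3 = 66 chips; eligible A, B, C
Layer 23-36: 14 each from B, C = 14*2 = 28 chips; eligible B, C

Pot 1: 66 chips, eligible: A, B, C
Pot 2: 28 chips, eligible: B, C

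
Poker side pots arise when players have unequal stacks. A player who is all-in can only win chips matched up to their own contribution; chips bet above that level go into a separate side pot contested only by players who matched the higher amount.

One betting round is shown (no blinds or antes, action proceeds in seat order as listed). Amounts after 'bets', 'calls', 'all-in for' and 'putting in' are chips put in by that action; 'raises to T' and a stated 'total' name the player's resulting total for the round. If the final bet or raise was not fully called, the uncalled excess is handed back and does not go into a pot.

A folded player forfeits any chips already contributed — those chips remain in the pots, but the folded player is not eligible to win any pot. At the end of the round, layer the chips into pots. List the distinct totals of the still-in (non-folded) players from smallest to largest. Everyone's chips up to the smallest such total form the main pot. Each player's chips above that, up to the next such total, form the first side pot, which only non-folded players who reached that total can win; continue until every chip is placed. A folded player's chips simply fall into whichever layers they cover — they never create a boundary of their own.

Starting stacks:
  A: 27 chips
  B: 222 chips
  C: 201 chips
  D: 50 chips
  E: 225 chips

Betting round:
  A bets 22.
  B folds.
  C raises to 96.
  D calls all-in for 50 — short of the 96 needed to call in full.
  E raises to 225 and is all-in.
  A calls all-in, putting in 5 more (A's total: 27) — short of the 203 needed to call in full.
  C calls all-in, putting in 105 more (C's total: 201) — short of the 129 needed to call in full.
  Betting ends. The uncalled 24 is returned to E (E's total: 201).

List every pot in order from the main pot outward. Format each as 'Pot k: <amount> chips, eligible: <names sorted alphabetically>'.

Contributions (after 24 returned to E): A=27, C=201, D=50, E=201
Folded: B
Pot levels (distinct totals of non-folded players): 27, 50, 201
Layer 1-27: 27 each from A, C, D, E = 27*4 = 108 chips; eligible A, C, D, E
Layer 28-50: 23 each from C, D, E = 23*3 = 69 chips; eligible C, D, E
Layer 51-201: 151 each from C, E = 151*2 = 302 chips; eligible C, E

Pot 1: 108 chips, eligible: A, C, D, E
Pot 2: 69 chips, eligible: C, D, E
Pot 3: 302 chips, eligible: C, E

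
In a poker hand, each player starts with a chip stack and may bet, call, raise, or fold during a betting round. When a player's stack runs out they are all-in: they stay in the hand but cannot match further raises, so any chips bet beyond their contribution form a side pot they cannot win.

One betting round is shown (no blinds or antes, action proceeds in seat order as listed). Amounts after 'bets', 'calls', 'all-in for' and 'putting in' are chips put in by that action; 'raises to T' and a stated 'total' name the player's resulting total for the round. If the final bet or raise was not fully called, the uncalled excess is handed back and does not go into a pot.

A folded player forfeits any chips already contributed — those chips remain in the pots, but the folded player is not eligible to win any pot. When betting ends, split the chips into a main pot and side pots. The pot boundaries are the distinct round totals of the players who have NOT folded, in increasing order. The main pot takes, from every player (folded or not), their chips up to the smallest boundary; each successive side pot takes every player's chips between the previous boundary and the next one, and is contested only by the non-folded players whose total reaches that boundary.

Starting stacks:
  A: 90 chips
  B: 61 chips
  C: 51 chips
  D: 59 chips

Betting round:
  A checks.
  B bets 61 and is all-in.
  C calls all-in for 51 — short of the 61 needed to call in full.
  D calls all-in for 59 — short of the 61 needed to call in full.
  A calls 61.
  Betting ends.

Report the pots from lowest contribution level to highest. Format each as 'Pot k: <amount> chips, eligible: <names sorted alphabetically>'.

Contributions: A=61, B=61, C=51, D=59
Pot levels (distinct totals of non-folded players): 51, 59, 61
Layer 1-51: 51 each from A, B, C, D = 51*4 = 204 chips; eligible A, B, C, D
Layer 52-59: 8 each from A, B, D = 8*3 = 24 chips; eligible A, B, D
Layer 60-61: 2 each from A, B = 2*2 = 4 chips; eligible A, B

Pot 1: 204 chips, eligible: A, B, C, D
Pot 2: 24 chips, eligible: A, B, D
Pot 3: 4 chips, eligible: A, B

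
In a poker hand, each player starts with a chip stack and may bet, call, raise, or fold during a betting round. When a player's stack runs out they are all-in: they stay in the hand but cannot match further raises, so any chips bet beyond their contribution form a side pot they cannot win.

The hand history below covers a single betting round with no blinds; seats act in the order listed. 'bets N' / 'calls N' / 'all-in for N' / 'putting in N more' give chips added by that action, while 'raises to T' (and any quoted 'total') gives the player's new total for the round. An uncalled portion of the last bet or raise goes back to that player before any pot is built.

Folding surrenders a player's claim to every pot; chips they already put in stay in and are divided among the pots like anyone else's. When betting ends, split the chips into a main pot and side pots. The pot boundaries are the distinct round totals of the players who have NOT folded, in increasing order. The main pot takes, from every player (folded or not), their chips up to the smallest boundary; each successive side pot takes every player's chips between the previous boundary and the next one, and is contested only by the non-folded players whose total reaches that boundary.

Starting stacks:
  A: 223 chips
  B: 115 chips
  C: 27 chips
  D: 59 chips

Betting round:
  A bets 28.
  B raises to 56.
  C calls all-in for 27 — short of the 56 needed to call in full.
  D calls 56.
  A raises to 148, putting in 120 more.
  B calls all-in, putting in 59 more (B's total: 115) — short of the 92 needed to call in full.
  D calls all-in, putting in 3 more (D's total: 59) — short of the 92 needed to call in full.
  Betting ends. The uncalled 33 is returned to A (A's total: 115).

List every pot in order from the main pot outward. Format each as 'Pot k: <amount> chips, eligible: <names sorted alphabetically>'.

Contributions (after 33 returned to A): A=115, B=115, C=27, D=59
Pot levels (distinct totals of non-folded players): 27, 59, 115
Layer 1-27: 27 each from A, B, C, D = 27*4 = 108 chips; eligible A, B, C, D
Layer 28-59: 32 each from A, B, D = 32*3 = 96 chips; eligible A, B, D
Layer 60-115: 56 each from A, B = 56*2 = 112 chips; eligible A, B

Pot 1: 108 chips, eligible: A, B, C, D
Pot 2: 96 chips, eligible: A, B, D
Pot 3: 112 chips, eligible: A, B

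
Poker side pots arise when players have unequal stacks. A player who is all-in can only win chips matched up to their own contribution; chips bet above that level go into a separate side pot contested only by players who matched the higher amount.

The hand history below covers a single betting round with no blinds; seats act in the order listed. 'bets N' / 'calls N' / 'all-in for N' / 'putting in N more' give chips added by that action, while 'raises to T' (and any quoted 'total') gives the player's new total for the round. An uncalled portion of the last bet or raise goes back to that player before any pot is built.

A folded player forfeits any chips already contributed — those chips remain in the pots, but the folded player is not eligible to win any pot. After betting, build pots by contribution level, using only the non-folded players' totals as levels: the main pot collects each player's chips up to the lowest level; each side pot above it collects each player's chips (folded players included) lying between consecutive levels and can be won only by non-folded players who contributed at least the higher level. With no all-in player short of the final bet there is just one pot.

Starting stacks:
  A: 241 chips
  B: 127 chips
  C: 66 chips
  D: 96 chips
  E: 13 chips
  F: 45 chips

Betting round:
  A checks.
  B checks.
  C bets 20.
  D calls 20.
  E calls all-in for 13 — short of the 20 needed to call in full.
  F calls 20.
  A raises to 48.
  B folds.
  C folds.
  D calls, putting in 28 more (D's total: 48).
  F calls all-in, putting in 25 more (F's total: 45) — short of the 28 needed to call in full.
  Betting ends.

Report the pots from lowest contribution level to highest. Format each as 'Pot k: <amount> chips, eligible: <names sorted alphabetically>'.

Contributions: A=48, C=20, D=48, E=13, F=45
Folded: B, C
Pot levels (distinct totals of non-folded players): 13, 45, 48
Layer 1-13: 13 each from A, C, D, E, F = 13*5 = 65 chips; eligible A, D, E, F
Layer 14-45: A 32 + C 7 + D 32 + F 32 = 103 chips; eligible A, D, F
Layer 46-48: 3 each from A, D = 3*2 = 6 chips; eligible A, D

Pot 1: 65 chips, eligible: A, D, E, F
Pot 2: 103 chips, eligible: A, D, F
Pot 3: 6 chips, eligible: A, D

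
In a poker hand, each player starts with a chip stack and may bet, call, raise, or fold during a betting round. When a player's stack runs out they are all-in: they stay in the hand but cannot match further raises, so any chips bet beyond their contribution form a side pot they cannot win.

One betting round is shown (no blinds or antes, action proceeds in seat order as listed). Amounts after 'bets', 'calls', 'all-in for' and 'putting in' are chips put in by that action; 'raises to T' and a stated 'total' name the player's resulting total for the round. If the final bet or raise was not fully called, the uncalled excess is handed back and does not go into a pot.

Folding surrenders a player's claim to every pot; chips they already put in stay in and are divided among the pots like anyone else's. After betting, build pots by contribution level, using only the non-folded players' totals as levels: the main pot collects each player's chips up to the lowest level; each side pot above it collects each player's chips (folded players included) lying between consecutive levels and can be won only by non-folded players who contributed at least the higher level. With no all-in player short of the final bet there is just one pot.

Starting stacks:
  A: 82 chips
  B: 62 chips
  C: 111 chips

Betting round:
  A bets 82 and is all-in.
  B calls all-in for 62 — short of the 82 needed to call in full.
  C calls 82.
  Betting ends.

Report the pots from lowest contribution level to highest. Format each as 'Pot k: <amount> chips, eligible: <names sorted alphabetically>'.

Pot 1: 186 chips, eligible: A, B, C
Pot 2: 40 chips, eligible: A, C

Derivation:
Contributions: A=82, B=62, C=82
Pot levels (distinct totals of non-folded players): 62, 82
Layer 1-62: 62 each from A, B, C = 62*3 = 186 chips; eligible A, B, C
Layer 63-82: 20 each from A, C = 20*2 = 40 chips; eligible A, C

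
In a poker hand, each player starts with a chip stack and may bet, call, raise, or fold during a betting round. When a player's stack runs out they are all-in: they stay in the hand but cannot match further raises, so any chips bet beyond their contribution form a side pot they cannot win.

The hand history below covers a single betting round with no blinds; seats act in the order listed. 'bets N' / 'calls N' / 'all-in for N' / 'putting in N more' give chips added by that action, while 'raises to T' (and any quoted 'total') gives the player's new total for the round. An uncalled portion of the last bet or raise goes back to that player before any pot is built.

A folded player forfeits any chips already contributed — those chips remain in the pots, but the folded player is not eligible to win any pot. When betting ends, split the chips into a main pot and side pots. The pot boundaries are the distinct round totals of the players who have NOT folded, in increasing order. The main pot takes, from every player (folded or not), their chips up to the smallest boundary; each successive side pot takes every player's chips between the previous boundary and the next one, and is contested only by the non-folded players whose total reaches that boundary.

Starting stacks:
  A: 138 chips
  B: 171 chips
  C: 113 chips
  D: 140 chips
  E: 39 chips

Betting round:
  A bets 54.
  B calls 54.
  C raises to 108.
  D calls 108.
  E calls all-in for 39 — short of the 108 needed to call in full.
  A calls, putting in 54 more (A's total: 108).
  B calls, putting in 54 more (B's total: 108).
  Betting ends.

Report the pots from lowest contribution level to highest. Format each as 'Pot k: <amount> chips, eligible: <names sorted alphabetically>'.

Contributions: A=108, B=108, C=108, D=108, E=39
Pot levels (distinct totals of non-folded players): 39, 108
Layer 1-39: 39 each from A, B, C, D, E = 39*5 = 195 chips; eligible A, B, C, D, E
Layer 40-108: 69 each from A, B, C, D = 69*4 = 276 chips; eligible A, B, C, D

Pot 1: 195 chips, eligible: A, B, C, D, E
Pot 2: 276 chips, eligible: A, B, C, D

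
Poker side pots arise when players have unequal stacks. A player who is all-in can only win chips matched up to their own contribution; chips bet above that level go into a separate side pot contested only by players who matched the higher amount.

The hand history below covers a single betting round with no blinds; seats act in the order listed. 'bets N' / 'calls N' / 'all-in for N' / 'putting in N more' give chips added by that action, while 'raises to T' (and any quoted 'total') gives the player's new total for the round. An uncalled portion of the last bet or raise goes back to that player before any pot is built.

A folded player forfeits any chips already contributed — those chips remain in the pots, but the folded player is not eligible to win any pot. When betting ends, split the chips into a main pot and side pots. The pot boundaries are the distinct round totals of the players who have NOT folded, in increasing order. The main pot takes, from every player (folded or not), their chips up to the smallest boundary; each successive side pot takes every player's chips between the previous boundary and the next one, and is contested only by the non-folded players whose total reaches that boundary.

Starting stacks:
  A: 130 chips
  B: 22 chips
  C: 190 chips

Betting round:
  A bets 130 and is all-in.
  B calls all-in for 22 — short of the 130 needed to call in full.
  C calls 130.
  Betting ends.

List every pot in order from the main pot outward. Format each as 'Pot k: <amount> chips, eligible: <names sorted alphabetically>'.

Contributions: A=130, B=22, C=130
Pot levels (distinct totals of non-folded players): 22, 130
Layer 1-22: 22 each from A, B, C = 22*3 = 66 chips; eligible A, B, C
Layer 23-130: 108 each from A, C = 108*2 = 216 chips; eligible A, C

Pot 1: 66 chips, eligible: A, B, C
Pot 2: 216 chips, eligible: A, C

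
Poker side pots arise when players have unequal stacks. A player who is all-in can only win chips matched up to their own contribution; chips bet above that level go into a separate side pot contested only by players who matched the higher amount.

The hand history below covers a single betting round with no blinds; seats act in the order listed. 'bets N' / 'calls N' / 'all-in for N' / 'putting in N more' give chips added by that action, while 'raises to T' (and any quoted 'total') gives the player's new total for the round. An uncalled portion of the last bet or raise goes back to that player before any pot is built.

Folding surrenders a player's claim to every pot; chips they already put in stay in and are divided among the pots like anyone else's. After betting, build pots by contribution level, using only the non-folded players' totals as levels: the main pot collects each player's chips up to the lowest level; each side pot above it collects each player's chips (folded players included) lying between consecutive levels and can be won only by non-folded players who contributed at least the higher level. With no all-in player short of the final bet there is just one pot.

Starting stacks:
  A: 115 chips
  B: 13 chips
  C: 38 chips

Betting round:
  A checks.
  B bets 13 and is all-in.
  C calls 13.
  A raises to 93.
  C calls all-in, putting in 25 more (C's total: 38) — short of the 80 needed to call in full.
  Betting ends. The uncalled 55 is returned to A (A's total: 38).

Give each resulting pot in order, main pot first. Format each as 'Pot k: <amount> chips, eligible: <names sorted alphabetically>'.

Contributions (after 55 returned to A): A=38, B=13, C=38
Pot levels (distinct totals of non-folded players): 13, 38
Layer 1-13: 13 each from A, B, C = 13*3 = 39 chips; eligible A, B, C
Layer 14-38: 25 each from A, C = 25*2 = 50 chips; eligible A, C

Pot 1: 39 chips, eligible: A, B, C
Pot 2: 50 chips, eligible: A, C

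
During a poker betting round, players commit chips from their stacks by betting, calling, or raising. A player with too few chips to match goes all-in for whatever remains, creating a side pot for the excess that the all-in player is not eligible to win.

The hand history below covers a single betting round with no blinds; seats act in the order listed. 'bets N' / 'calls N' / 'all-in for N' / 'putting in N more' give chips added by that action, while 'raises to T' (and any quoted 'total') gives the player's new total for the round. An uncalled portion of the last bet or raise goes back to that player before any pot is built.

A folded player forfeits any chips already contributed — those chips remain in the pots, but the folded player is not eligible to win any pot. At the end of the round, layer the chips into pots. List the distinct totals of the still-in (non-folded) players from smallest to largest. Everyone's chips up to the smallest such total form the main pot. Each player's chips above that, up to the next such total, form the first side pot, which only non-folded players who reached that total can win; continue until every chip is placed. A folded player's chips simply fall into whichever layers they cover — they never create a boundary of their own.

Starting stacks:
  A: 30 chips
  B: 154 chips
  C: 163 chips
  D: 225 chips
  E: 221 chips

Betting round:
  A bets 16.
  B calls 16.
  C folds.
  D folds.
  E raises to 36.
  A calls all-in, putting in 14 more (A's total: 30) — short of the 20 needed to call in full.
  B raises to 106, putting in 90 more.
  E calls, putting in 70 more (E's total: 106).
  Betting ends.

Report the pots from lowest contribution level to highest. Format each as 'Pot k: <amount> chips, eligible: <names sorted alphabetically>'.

Contributions: A=30, B=106, E=106
Folded: C, D
Pot levels (distinct totals of non-folded players): 30, 106
Layer 1-30: 30 each from A, B, E = 30*3 = 90 chips; eligible A, B, E
Layer 31-106: 76 each from B, E = 76*2 = 152 chips; eligible B, E

Pot 1: 90 chips, eligible: A, B, E
Pot 2: 152 chips, eligible: B, E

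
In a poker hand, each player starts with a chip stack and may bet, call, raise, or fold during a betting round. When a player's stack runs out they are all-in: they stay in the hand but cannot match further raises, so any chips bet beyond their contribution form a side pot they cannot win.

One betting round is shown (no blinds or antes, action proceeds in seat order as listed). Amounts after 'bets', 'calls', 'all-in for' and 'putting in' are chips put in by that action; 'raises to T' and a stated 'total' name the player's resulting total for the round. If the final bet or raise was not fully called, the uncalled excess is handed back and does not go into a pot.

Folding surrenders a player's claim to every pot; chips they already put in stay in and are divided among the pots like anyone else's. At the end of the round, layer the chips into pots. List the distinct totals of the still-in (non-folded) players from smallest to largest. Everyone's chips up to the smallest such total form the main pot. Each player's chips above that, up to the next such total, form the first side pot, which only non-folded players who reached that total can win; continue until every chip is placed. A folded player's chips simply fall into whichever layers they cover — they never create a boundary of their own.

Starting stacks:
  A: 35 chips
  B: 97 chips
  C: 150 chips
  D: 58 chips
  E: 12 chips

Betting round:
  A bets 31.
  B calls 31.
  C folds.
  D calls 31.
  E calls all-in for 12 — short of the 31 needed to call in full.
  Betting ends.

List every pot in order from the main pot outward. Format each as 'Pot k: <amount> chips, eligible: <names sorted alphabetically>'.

Pot 1: 48 chips, eligible: A, B, D, E
Pot 2: 57 chips, eligible: A, B, D

Derivation:
Contributions: A=31, B=31, D=31, E=12
Folded: C
Pot levels (distinct totals of non-folded players): 12, 31
Layer 1-12: 12 each from A, B, D, E = 12*4 = 48 chips; eligible A, B, D, E
Layer 13-31: 19 each from A, B, D = 19*3 = 57 chips; eligible A, B, D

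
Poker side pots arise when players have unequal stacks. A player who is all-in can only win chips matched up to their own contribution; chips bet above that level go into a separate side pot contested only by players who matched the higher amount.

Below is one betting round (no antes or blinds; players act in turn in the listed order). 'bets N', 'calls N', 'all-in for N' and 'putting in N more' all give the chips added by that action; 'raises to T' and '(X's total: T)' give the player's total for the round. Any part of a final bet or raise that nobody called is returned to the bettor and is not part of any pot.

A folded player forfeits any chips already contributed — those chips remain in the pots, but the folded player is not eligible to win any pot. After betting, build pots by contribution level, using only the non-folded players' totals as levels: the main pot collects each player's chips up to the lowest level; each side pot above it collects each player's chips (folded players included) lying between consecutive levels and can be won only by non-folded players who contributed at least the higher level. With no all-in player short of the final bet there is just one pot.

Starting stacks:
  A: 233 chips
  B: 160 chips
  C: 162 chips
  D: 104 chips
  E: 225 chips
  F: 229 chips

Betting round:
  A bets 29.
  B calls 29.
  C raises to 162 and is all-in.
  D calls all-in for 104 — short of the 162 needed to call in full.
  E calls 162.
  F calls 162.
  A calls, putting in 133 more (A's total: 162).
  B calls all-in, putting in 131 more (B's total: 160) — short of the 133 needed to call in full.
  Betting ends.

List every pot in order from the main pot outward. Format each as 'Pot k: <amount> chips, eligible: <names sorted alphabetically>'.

Contributions: A=162, B=160, C=162, D=104, E=162, F=162
Pot levels (distinct totals of non-folded players): 104, 160, 162
Layer 1-104: 104 each from A, B, C, D, E, F = 104*6 = 624 chips; eligible A, B, C, D, E, F
Layer 105-160: 56 each from A, B, C, E, F = 56*5 = 280 chips; eligible A, B, C, E, F
Layer 161-162: 2 each from A, C, E, F = 2*4 = 8 chips; eligible A, C, E, F

Pot 1: 624 chips, eligible: A, B, C, D, E, F
Pot 2: 280 chips, eligible: A, B, C, E, F
Pot 3: 8 chips, eligible: A, C, E, F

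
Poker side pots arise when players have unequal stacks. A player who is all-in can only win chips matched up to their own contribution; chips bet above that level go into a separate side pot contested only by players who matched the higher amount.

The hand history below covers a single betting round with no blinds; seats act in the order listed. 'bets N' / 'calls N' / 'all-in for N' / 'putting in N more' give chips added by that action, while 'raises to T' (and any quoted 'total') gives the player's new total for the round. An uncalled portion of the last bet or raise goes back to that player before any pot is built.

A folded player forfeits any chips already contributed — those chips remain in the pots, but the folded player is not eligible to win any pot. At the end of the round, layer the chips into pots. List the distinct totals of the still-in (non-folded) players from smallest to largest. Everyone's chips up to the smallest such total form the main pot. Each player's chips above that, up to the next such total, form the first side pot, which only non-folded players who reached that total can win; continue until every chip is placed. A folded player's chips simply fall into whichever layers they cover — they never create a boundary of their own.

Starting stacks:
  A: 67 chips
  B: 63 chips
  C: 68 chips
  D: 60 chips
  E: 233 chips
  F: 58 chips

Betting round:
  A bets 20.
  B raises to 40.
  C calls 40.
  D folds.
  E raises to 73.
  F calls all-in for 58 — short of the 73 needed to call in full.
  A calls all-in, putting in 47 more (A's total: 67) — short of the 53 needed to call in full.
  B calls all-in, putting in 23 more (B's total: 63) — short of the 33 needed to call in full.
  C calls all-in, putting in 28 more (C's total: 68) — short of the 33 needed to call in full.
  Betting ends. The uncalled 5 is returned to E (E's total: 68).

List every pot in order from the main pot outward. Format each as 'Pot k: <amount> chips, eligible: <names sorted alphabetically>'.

Contributions (after 5 returned to E): A=67, B=63, C=68, E=68, F=58
Folded: D
Pot levels (distinct totals of non-folded players): 58, 63, 67, 68
Layer 1-58: 58 each from A, B, C, E, F = 58*5 = 290 chips; eligible A, B, C, E, F
Layer 59-63: 5 each from A, B, C, E = 5*4 = 20 chips; eligible A, B, C, E
Layer 64-67: 4 each from A, C, E = 4*3 = 12 chips; eligible A, C, E
Layer 68-68: 1 each from C, E = 1*2 = 2 chips; eligible C, E

Pot 1: 290 chips, eligible: A, B, C, E, F
Pot 2: 20 chips, eligible: A, B, C, E
Pot 3: 12 chips, eligible: A, C, E
Pot 4: 2 chips, eligible: C, E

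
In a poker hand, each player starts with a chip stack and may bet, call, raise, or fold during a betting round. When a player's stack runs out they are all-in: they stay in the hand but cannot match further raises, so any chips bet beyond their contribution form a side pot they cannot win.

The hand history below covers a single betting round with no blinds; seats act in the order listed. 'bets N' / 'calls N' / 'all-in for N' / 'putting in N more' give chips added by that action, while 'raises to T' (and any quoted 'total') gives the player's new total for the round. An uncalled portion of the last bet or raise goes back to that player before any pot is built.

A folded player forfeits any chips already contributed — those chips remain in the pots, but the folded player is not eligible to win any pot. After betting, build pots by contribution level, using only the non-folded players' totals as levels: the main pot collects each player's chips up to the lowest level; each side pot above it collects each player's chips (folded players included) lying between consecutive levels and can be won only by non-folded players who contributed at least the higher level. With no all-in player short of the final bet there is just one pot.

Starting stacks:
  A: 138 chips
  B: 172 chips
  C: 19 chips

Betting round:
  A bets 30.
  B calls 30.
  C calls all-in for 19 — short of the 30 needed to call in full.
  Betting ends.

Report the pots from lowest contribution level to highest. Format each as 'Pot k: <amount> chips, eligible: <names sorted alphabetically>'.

Pot 1: 57 chips, eligible: A, B, C
Pot 2: 22 chips, eligible: A, B

Derivation:
Contributions: A=30, B=30, C=19
Pot levels (distinct totals of non-folded players): 19, 30
Layer 1-19: 19 each from A, B, C = 19*3 = 57 chips; eligible A, B, C
Layer 20-30: 11 each from A, B = 11*2 = 22 chips; eligible A, B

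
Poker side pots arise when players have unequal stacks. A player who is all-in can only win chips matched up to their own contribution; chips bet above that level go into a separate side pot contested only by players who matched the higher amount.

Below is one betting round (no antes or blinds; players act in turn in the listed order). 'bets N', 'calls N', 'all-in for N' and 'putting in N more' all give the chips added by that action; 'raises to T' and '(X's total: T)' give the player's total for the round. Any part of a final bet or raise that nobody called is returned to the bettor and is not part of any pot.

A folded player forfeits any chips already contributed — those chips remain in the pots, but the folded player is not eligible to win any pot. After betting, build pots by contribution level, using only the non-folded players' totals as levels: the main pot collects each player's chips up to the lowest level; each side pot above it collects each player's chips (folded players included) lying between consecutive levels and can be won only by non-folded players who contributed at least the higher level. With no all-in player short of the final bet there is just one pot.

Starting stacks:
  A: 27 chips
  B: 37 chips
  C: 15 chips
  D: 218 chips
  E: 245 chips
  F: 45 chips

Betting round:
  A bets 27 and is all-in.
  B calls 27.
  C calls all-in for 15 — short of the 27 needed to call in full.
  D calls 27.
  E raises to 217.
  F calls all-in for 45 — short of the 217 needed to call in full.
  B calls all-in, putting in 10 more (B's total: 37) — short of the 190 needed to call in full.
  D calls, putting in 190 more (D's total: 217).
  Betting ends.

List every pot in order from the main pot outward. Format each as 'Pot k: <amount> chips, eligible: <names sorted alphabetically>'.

Contributions: A=27, B=37, C=15, D=217, E=217, F=45
Pot levels (distinct totals of non-folded players): 15, 27, 37, 45, 217
Layer 1-15: 15 each from A, B, C, D, E, F = 15*6 = 90 chips; eligible A, B, C, D, E, F
Layer 16-27: 12 each from A, B, D, E, F = 12*5 = 60 chips; eligible A, B, D, E, F
Layer 28-37: 10 each from B, D, E, F = 10*4 = 40 chips; eligible B, D, E, F
Layer 38-45: 8 each from D, E, F = 8*3 = 24 chips; eligible D, E, F
Layer 46-217: 172 each from D, E = 172*2 = 344 chips; eligible D, E

Pot 1: 90 chips, eligible: A, B, C, D, E, F
Pot 2: 60 chips, eligible: A, B, D, E, F
Pot 3: 40 chips, eligible: B, D, E, F
Pot 4: 24 chips, eligible: D, E, F
Pot 5: 344 chips, eligible: D, E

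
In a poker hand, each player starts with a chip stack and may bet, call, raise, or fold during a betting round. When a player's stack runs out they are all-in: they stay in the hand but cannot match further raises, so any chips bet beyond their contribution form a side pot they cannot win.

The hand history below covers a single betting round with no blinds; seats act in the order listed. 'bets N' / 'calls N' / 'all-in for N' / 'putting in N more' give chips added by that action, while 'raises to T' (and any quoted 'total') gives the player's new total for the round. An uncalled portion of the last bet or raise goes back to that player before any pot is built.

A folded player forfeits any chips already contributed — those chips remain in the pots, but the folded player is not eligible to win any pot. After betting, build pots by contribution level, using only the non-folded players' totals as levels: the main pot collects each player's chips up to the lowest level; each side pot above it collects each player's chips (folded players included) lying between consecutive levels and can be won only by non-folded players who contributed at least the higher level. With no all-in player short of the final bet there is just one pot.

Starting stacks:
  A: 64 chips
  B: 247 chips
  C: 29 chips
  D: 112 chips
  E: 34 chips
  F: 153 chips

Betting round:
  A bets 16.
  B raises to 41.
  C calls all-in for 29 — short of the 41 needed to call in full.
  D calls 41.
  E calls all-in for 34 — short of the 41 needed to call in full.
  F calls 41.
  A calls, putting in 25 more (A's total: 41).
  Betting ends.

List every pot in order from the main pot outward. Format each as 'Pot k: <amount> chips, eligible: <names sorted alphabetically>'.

Pot 1: 174 chips, eligible: A, B, C, D, E, F
Pot 2: 25 chips, eligible: A, B, D, E, F
Pot 3: 28 chips, eligible: A, B, D, F

Derivation:
Contributions: A=41, B=41, C=29, D=41, E=34, F=41
Pot levels (distinct totals of non-folded players): 29, 34, 41
Layer 1-29: 29 each from A, B, C, D, E, F = 29*6 = 174 chips; eligible A, B, C, D, E, F
Layer 30-34: 5 each from A, B, D, E, F = 5*5 = 25 chips; eligible A, B, D, E, F
Layer 35-41: 7 each from A, B, D, F = 7*4 = 28 chips; eligible A, B, D, F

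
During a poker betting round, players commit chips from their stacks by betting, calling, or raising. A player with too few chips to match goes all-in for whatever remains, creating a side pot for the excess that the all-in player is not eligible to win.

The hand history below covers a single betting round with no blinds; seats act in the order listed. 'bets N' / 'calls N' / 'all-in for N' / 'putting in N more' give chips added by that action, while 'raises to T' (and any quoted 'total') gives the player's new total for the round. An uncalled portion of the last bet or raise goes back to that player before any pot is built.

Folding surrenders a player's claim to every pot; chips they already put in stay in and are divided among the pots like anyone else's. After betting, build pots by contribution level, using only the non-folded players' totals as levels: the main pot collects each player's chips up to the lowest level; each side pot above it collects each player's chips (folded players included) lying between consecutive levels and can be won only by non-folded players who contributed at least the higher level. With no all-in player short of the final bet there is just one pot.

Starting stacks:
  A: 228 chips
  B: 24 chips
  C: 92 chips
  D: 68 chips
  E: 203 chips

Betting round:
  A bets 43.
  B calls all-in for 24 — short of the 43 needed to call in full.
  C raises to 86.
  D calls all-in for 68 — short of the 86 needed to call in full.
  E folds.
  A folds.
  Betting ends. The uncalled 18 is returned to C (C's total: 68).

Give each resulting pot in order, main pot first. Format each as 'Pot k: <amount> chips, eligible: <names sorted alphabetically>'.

Pot 1: 96 chips, eligible: B, C, D
Pot 2: 107 chips, eligible: C, D

Derivation:
Contributions (after 18 returned to C): A=43, B=24, C=68, D=68
Folded: A, E
Pot levels (distinct totals of non-folded players): 24, 68
Layer 1-24: 24 each from A, B, C, D = 24*4 = 96 chips; eligible B, C, D
Layer 25-68: A 19 + C 44 + D 44 = 107 chips; eligible C, D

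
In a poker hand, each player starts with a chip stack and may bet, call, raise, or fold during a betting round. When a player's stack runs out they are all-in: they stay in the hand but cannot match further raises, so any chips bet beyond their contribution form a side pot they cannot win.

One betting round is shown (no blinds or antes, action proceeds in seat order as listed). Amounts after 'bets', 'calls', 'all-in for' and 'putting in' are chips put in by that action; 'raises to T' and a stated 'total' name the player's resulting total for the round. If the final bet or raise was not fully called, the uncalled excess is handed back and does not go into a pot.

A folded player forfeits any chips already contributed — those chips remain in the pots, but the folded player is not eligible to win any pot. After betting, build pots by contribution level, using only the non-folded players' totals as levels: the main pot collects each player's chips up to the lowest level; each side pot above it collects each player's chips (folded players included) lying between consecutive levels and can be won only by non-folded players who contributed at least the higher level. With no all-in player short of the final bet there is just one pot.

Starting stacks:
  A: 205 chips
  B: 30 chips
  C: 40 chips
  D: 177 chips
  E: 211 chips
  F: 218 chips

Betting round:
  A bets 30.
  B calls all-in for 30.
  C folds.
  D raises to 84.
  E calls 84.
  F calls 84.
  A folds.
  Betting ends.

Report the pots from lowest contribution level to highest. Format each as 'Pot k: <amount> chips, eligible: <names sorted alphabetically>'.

Pot 1: 150 chips, eligible: B, D, E, F
Pot 2: 162 chips, eligible: D, E, F

Derivation:
Contributions: A=30, B=30, D=84, E=84, F=84
Folded: A, C
Pot levels (distinct totals of non-folded players): 30, 84
Layer 1-30: 30 each from A, B, D, E, F = 30*5 = 150 chips; eligible B, D, E, F
Layer 31-84: 54 each from D, E, F = 54*3 = 162 chips; eligible D, E, F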